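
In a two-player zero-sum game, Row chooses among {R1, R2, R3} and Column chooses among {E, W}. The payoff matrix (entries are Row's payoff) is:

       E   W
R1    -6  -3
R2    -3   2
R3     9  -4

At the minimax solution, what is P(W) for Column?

Row minima: R1 → -6, R2 → -3, R3 → -4; maximin = -3.
Column maxima: E → 9, W → 2; minimax = 2.
-3 ≠ 2, so there is no saddle point; optimal play is mixed.
R1 is strictly dominated by R2, so Row never plays it.
On the remaining 2×2 (R2, R3 vs E, W):
Let Row play R2 with probability p. Expected payoff against E: (-3)p + 9(1−p) = −12p + 9; against W: 2p + (-4)(1−p) = 6p − 4.
Setting these equal: −12p + 9 = 6p − 4 ⇒ −18p = -13 ⇒ p = 13/18, and the value is (-12)·(13/18) + 9 = 1/3.
For Column: with q = P(E), equating R2's and R3's payoffs gives −5q + 2 = 13q − 4 ⇒ q = 1/3.

2/3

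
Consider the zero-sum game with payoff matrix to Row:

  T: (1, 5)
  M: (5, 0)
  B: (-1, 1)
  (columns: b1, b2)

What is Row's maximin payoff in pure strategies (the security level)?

Row minima: T → 1, M → 0, B → -1.
The best of these is 1.

1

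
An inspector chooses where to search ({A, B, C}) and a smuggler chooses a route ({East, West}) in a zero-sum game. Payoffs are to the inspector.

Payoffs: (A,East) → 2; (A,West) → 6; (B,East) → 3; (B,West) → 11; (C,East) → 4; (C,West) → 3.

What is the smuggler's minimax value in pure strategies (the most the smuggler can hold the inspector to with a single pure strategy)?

4

Column maxima: East → 4, West → 11.
The smallest of these is 4.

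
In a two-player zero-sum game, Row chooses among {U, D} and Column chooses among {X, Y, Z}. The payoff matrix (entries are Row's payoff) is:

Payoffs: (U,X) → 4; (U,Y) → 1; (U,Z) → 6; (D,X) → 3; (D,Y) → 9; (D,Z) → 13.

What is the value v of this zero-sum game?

Row minima: U → 1, D → 3; maximin = 3.
Column maxima: X → 4, Y → 9, Z → 13; minimax = 4.
3 ≠ 4, so there is no saddle point; optimal play is mixed.
Z is strictly dominated by X (it gives Row strictly more in every row), so Column never plays it.
On the remaining 2×2 (U, D vs X, Y):
Let Row play U with probability p. Expected payoff against X: 4p + 3(1−p) = p + 3; against Y: 1p + 9(1−p) = −8p + 9.
Setting these equal: p + 3 = −8p + 9 ⇒ 9p = 6 ⇒ p = 2/3, and the value is (1)·(2/3) + 3 = 11/3.
For Column: with q = P(X), equating U's and D's payoffs gives 3q + 1 = −6q + 9 ⇒ q = 8/9.

11/3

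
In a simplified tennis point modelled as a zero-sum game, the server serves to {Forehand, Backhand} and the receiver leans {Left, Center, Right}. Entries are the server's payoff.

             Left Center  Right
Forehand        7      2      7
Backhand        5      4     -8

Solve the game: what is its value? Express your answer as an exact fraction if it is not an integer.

Row minima: Forehand → 2, Backhand → -8; maximin = 2.
Column maxima: Left → 7, Center → 4, Right → 7; minimax = 4.
2 ≠ 4, so there is no saddle point; optimal play is mixed.
Left is strictly dominated by Center (it gives the server strictly more in every row), so the receiver never plays it.
On the remaining 2×2 (Forehand, Backhand vs Center, Right):
Let the server play Forehand with probability p. Expected payoff against Center: 2p + 4(1−p) = −2p + 4; against Right: 7p + (-8)(1−p) = 15p − 8.
Setting these equal: −2p + 4 = 15p − 8 ⇒ −17p = -12 ⇒ p = 12/17, and the value is (-2)·(12/17) + 4 = 44/17.
For the receiver: with q = P(Center), equating Forehand's and Backhand's payoffs gives −5q + 7 = 12q − 8 ⇒ q = 15/17.

44/17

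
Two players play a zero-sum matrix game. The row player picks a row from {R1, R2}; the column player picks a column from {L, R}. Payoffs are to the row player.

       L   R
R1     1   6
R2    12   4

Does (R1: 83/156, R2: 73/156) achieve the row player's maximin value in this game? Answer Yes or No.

Against L this mix gives (83/156)·1 + (73/156)·12 = 959/156.
Against R this mix gives (83/156)·6 + (73/156)·4 = 395/78.
The column player will play R, holding the row player to 395/78. Shifting weight toward the row that does better against R would raise this floor (the equalizing mix achieves 68/13 against both R and L), so the proposed strategy is not optimal.

No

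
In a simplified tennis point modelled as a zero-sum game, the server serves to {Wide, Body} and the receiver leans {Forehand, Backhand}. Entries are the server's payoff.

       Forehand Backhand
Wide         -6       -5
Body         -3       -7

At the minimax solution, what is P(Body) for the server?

1/5

Row minima: Wide → -6, Body → -7; maximin = -6.
Column maxima: Forehand → -3, Backhand → -5; minimax = -5.
-6 ≠ -5, so there is no saddle point; optimal play is mixed.
Let the server play Wide with probability p. Expected payoff against Forehand: (-6)p + (-3)(1−p) = −3p − 3; against Backhand: (-5)p + (-7)(1−p) = 2p − 7.
Setting these equal: −3p − 3 = 2p − 7 ⇒ −5p = -4 ⇒ p = 4/5, and the value is (-3)·(4/5) − 3 = -27/5.
For the receiver: with q = P(Forehand), equating Wide's and Body's payoffs gives −q − 5 = 4q − 7 ⇒ q = 2/5.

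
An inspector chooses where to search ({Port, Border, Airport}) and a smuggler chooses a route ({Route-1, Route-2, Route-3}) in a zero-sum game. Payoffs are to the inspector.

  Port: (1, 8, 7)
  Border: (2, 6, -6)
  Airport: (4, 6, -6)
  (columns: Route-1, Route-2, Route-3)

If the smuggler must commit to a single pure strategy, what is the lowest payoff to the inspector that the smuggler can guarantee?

Column maxima: Route-1 → 4, Route-2 → 8, Route-3 → 7.
The smallest of these is 4.

4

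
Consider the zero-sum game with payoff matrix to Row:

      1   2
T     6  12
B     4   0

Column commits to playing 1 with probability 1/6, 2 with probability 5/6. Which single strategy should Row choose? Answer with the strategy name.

T

Expected payoff of T: (1/6)·6 + (5/6)·12 = 11.
Expected payoff of B: (1/6)·4 + (5/6)·0 = 2/3.
The largest is 11, so Row's best response is T.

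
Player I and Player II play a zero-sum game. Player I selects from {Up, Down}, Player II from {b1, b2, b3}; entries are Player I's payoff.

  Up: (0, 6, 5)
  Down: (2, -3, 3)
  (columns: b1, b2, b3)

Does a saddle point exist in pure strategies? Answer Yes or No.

Row minima: Up → 0, Down → -3; maximin = 0.
Column maxima: b1 → 2, b2 → 6, b3 → 5; minimax = 2.
0 ≠ 2, so no pure-strategy equilibrium exists.

No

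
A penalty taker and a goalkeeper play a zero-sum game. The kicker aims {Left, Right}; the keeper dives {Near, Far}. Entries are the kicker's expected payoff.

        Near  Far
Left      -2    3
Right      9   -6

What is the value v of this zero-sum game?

Row minima: Left → -2, Right → -6; maximin = -2.
Column maxima: Near → 9, Far → 3; minimax = 3.
-2 ≠ 3, so there is no saddle point; optimal play is mixed.
Let the kicker play Left with probability p. Expected payoff against Near: (-2)p + 9(1−p) = −11p + 9; against Far: 3p + (-6)(1−p) = 9p − 6.
Setting these equal: −11p + 9 = 9p − 6 ⇒ −20p = -15 ⇒ p = 3/4, and the value is (-11)·(3/4) + 9 = 3/4.
For the keeper: with q = P(Near), equating Left's and Right's payoffs gives −5q + 3 = 15q − 6 ⇒ q = 9/20.

3/4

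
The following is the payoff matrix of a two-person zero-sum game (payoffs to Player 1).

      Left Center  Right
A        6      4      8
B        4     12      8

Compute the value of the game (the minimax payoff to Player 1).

28/5

Row minima: A → 4, B → 4; maximin = 4.
Column maxima: Left → 6, Center → 12, Right → 8; minimax = 6.
4 ≠ 6, so there is no saddle point; optimal play is mixed.
Right is strictly dominated by Left (it gives Player 1 strictly more in every row), so Player 2 never plays it.
On the remaining 2×2 (A, B vs Left, Center):
Let Player 1 play A with probability p. Expected payoff against Left: 6p + 4(1−p) = 2p + 4; against Center: 4p + 12(1−p) = −8p + 12.
Setting these equal: 2p + 4 = −8p + 12 ⇒ 10p = 8 ⇒ p = 4/5, and the value is (2)·(4/5) + 4 = 28/5.
For Player 2: with q = P(Left), equating A's and B's payoffs gives 2q + 4 = −8q + 12 ⇒ q = 4/5.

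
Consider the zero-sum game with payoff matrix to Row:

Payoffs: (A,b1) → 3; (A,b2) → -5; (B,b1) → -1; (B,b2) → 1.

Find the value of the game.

Row minima: A → -5, B → -1; maximin = -1.
Column maxima: b1 → 3, b2 → 1; minimax = 1.
-1 ≠ 1, so there is no saddle point; optimal play is mixed.
Let Row play A with probability p. Expected payoff against b1: 3p + (-1)(1−p) = 4p − 1; against b2: (-5)p + 1(1−p) = −6p + 1.
Setting these equal: 4p − 1 = −6p + 1 ⇒ 10p = 2 ⇒ p = 1/5, and the value is (4)·(1/5) − 1 = -1/5.
For Column: with q = P(b1), equating A's and B's payoffs gives 8q − 5 = −2q + 1 ⇒ q = 3/5.

-1/5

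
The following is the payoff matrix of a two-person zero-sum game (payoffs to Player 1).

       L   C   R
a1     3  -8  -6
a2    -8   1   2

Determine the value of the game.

-61/20

Row minima: a1 → -8, a2 → -8; maximin = -8.
Column maxima: L → 3, C → 1, R → 2; minimax = 1.
-8 ≠ 1, so there is no saddle point; optimal play is mixed.
R is strictly dominated by C (it gives Player 1 strictly more in every row), so Player 2 never plays it.
On the remaining 2×2 (a1, a2 vs L, C):
Let Player 1 play a1 with probability p. Expected payoff against L: 3p + (-8)(1−p) = 11p − 8; against C: (-8)p + 1(1−p) = −9p + 1.
Setting these equal: 11p − 8 = −9p + 1 ⇒ 20p = 9 ⇒ p = 9/20, and the value is (11)·(9/20) − 8 = -61/20.
For Player 2: with q = P(L), equating a1's and a2's payoffs gives 11q − 8 = −9q + 1 ⇒ q = 9/20.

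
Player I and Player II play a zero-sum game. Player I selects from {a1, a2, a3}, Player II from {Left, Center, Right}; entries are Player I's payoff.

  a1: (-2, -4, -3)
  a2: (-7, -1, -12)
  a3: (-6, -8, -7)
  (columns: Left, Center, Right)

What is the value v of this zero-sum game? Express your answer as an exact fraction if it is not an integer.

-15/4

Row minima: a1 → -4, a2 → -12, a3 → -8; maximin = -4.
Column maxima: Left → -2, Center → -1, Right → -3; minimax = -3.
-4 ≠ -3, so there is no saddle point; optimal play is mixed.
a3 is strictly dominated by a1, so Player I never plays it.
Left is strictly dominated by Right (it gives Player I strictly more in every row), so Player II never plays it.
On the remaining 2×2 (a1, a2 vs Center, Right):
Let Player I play a1 with probability p. Expected payoff against Center: (-4)p + (-1)(1−p) = −3p − 1; against Right: (-3)p + (-12)(1−p) = 9p − 12.
Setting these equal: −3p − 1 = 9p − 12 ⇒ −12p = -11 ⇒ p = 11/12, and the value is (-3)·(11/12) − 1 = -15/4.
For Player II: with q = P(Center), equating a1's and a2's payoffs gives −q − 3 = 11q − 12 ⇒ q = 3/4.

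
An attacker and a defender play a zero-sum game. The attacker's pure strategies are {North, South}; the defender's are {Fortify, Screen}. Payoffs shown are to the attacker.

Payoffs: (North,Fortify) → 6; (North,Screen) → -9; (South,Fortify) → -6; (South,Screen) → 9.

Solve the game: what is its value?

0

Row minima: North → -9, South → -6; maximin = -6.
Column maxima: Fortify → 6, Screen → 9; minimax = 6.
-6 ≠ 6, so there is no saddle point; optimal play is mixed.
Let the attacker play North with probability p. Expected payoff against Fortify: 6p + (-6)(1−p) = 12p − 6; against Screen: (-9)p + 9(1−p) = −18p + 9.
Setting these equal: 12p − 6 = −18p + 9 ⇒ 30p = 15 ⇒ p = 1/2, and the value is (12)·(1/2) − 6 = 0.
For the defender: with q = P(Fortify), equating North's and South's payoffs gives 15q − 9 = −15q + 9 ⇒ q = 3/5.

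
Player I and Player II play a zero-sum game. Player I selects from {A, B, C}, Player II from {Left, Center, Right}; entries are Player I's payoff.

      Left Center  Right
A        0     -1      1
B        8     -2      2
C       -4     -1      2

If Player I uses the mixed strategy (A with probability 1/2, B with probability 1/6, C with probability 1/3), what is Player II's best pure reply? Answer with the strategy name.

If Player II plays Left, Player I's expected payoff is (1/2)·0 + (1/6)·8 + (1/3)·(-4) = 0.
If Player II plays Center, Player I's expected payoff is (1/2)·(-1) + (1/6)·(-2) + (1/3)·(-1) = -7/6.
If Player II plays Right, Player I's expected payoff is (1/2)·1 + (1/6)·2 + (1/3)·2 = 3/2.
Player II minimizes Player I's payoff; the smallest is -7/6, so the best response is Center.

Center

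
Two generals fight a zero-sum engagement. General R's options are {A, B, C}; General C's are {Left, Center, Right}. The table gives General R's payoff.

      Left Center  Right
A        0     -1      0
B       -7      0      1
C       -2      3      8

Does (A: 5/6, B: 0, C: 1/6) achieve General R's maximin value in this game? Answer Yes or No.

Yes

Against Left this mix gives (5/6)·0 + (1/6)·(-2) = -1/3.
Against Center this mix gives (5/6)·(-1) + (1/6)·3 = -1/3.
Against Right this mix gives (5/6)·0 + (1/6)·8 = 4/3.
All of General C's active replies (Left, Center) yield -1/3, and no column does worse for General R. The mix makes General C indifferent and guarantees -1/3, so it is optimal.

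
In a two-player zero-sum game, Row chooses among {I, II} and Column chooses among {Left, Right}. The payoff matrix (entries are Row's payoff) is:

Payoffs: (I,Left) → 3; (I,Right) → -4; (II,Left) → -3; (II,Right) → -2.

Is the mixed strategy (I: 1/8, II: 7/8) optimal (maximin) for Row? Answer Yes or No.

Against Left this mix gives (1/8)·3 + (7/8)·(-3) = -9/4.
Against Right this mix gives (1/8)·(-4) + (7/8)·(-2) = -9/4.
All of Column's active replies (Left, Right) yield -9/4, and no column does worse for Row. The mix makes Column indifferent and guarantees -9/4, so it is optimal.

Yes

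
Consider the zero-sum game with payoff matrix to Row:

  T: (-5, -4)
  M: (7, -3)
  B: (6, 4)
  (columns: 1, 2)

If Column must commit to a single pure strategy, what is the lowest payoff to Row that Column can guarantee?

Column maxima: 1 → 7, 2 → 4.
The smallest of these is 4.

4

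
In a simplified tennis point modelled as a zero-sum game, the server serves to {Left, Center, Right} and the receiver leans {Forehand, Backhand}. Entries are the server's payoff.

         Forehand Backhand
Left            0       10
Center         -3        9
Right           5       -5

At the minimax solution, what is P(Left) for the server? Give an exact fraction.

Row minima: Left → 0, Center → -3, Right → -5; maximin = 0.
Column maxima: Forehand → 5, Backhand → 10; minimax = 5.
0 ≠ 5, so there is no saddle point; optimal play is mixed.
Center is strictly dominated by Left, so the server never plays it.
On the remaining 2×2 (Left, Right vs Forehand, Backhand):
Let the server play Left with probability p. Expected payoff against Forehand: 0p + 5(1−p) = −5p + 5; against Backhand: 10p + (-5)(1−p) = 15p − 5.
Setting these equal: −5p + 5 = 15p − 5 ⇒ −20p = -10 ⇒ p = 1/2, and the value is (-5)·(1/2) + 5 = 5/2.
For the receiver: with q = P(Forehand), equating Left's and Right's payoffs gives −10q + 10 = 10q − 5 ⇒ q = 3/4.

1/2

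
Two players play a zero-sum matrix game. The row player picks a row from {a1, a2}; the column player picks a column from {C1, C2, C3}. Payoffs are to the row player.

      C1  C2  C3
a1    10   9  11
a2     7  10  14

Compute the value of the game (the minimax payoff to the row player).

37/4

Row minima: a1 → 9, a2 → 7; maximin = 9.
Column maxima: C1 → 10, C2 → 10, C3 → 14; minimax = 10.
9 ≠ 10, so there is no saddle point; optimal play is mixed.
C3 is strictly dominated by C1 (it gives the row player strictly more in every row), so the column player never plays it.
On the remaining 2×2 (a1, a2 vs C1, C2):
Let the row player play a1 with probability p. Expected payoff against C1: 10p + 7(1−p) = 3p + 7; against C2: 9p + 10(1−p) = −p + 10.
Setting these equal: 3p + 7 = −p + 10 ⇒ 4p = 3 ⇒ p = 3/4, and the value is (3)·(3/4) + 7 = 37/4.
For the column player: with q = P(C1), equating a1's and a2's payoffs gives q + 9 = −3q + 10 ⇒ q = 1/4.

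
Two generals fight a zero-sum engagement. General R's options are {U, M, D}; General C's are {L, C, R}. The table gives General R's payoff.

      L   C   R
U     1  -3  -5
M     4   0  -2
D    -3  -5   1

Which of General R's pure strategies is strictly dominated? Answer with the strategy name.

U

M gives a strictly higher payoff than U against every column: 4 > 1, 0 > -3, -2 > -5.
So U is strictly dominated and General R never plays it.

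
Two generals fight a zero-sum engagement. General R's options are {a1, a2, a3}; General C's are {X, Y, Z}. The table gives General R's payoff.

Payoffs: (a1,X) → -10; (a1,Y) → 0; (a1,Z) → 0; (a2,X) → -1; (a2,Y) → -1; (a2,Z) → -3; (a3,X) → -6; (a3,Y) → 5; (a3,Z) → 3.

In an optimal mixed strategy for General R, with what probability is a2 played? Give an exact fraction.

9/11

Row minima: a1 → -10, a2 → -3, a3 → -6; maximin = -3.
Column maxima: X → -1, Y → 5, Z → 3; minimax = -1.
-3 ≠ -1, so there is no saddle point; optimal play is mixed.
a1 is strictly dominated by a3, so General R never plays it.
With a1 eliminated, Y is strictly dominated by Z (it gives General R strictly more in every remaining row), so General C never plays it.
On the remaining 2×2 (a2, a3 vs X, Z):
Let General R play a2 with probability p. Expected payoff against X: (-1)p + (-6)(1−p) = 5p − 6; against Z: (-3)p + 3(1−p) = −6p + 3.
Setting these equal: 5p − 6 = −6p + 3 ⇒ 11p = 9 ⇒ p = 9/11, and the value is (5)·(9/11) − 6 = -21/11.
For General C: with q = P(X), equating a2's and a3's payoffs gives 2q − 3 = −9q + 3 ⇒ q = 6/11.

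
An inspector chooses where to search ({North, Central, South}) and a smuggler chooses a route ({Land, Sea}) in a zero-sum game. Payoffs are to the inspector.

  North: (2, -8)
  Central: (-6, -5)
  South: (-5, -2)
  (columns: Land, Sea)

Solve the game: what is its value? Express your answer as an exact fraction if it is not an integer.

Row minima: North → -8, Central → -6, South → -5; maximin = -5.
Column maxima: Land → 2, Sea → -2; minimax = -2.
-5 ≠ -2, so there is no saddle point; optimal play is mixed.
Central is strictly dominated by South, so the inspector never plays it.
On the remaining 2×2 (North, South vs Land, Sea):
Let the inspector play North with probability p. Expected payoff against Land: 2p + (-5)(1−p) = 7p − 5; against Sea: (-8)p + (-2)(1−p) = −6p − 2.
Setting these equal: 7p − 5 = −6p − 2 ⇒ 13p = 3 ⇒ p = 3/13, and the value is (7)·(3/13) − 5 = -44/13.
For the smuggler: with q = P(Land), equating North's and South's payoffs gives 10q − 8 = −3q − 2 ⇒ q = 6/13.

-44/13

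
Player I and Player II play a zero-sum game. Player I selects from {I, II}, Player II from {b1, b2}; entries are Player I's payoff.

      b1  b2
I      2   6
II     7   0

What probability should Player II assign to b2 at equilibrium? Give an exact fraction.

5/11

Row minima: I → 2, II → 0; maximin = 2.
Column maxima: b1 → 7, b2 → 6; minimax = 6.
2 ≠ 6, so there is no saddle point; optimal play is mixed.
Let Player I play I with probability p. Expected payoff against b1: 2p + 7(1−p) = −5p + 7; against b2: 6p + 0(1−p) = 6p.
Setting these equal: −5p + 7 = 6p ⇒ −11p = -7 ⇒ p = 7/11, and the value is (-5)·(7/11) + 7 = 42/11.
For Player II: with q = P(b1), equating I's and II's payoffs gives −4q + 6 = 7q ⇒ q = 6/11.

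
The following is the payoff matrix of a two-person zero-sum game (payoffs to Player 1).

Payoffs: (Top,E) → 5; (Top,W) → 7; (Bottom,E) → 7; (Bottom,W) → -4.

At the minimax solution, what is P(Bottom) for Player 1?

Row minima: Top → 5, Bottom → -4; maximin = 5.
Column maxima: E → 7, W → 7; minimax = 7.
5 ≠ 7, so there is no saddle point; optimal play is mixed.
Let Player 1 play Top with probability p. Expected payoff against E: 5p + 7(1−p) = −2p + 7; against W: 7p + (-4)(1−p) = 11p − 4.
Setting these equal: −2p + 7 = 11p − 4 ⇒ −13p = -11 ⇒ p = 11/13, and the value is (-2)·(11/13) + 7 = 69/13.
For Player 2: with q = P(E), equating Top's and Bottom's payoffs gives −2q + 7 = 11q − 4 ⇒ q = 11/13.

2/13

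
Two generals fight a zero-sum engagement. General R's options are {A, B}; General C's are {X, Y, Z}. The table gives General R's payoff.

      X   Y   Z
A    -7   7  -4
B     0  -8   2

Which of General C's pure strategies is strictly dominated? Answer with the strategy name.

Z

X holds General R's payoff strictly below Z in every row: -7 < -4, 0 < 2.
So Z is strictly dominated for General C.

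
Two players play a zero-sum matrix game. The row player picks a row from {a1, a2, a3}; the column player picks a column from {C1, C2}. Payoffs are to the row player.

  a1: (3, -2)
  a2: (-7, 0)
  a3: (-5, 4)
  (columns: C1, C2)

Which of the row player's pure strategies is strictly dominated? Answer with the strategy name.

a2

a3 gives a strictly higher payoff than a2 against every column: -5 > -7, 4 > 0.
So a2 is strictly dominated and the row player never plays it.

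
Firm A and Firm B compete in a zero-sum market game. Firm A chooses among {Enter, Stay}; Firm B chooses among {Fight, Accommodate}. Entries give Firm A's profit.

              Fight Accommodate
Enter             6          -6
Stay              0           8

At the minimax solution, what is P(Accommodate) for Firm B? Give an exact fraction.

3/10

Row minima: Enter → -6, Stay → 0; maximin = 0.
Column maxima: Fight → 6, Accommodate → 8; minimax = 6.
0 ≠ 6, so there is no saddle point; optimal play is mixed.
Let Firm A play Enter with probability p. Expected payoff against Fight: 6p + 0(1−p) = 6p; against Accommodate: (-6)p + 8(1−p) = −14p + 8.
Setting these equal: 6p = −14p + 8 ⇒ 20p = 8 ⇒ p = 2/5, and the value is (6)·(2/5) = 12/5.
For Firm B: with q = P(Fight), equating Enter's and Stay's payoffs gives 12q − 6 = −8q + 8 ⇒ q = 7/10.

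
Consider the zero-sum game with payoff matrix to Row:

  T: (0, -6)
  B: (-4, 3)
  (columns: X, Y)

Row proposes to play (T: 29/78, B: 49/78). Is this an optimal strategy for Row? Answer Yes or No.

Against X this mix gives (29/78)·0 + (49/78)·(-4) = -98/39.
Against Y this mix gives (29/78)·(-6) + (49/78)·3 = -9/26.
Column will play X, holding Row to -98/39. Shifting weight toward the row that does better against X would raise this floor (the equalizing mix achieves -24/13 against both X and Y), so the proposed strategy is not optimal.

No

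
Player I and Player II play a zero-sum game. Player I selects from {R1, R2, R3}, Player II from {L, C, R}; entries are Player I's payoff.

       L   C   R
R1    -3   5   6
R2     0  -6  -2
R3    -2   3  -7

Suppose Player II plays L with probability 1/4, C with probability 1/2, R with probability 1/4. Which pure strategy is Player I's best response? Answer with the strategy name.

R1

Expected payoff of R1: (1/4)·(-3) + (1/2)·5 + (1/4)·6 = 13/4.
Expected payoff of R2: (1/4)·0 + (1/2)·(-6) + (1/4)·(-2) = -7/2.
Expected payoff of R3: (1/4)·(-2) + (1/2)·3 + (1/4)·(-7) = -3/4.
The largest is 13/4, so Player I's best response is R1.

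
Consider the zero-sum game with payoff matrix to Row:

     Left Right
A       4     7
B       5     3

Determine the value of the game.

Row minima: A → 4, B → 3; maximin = 4.
Column maxima: Left → 5, Right → 7; minimax = 5.
4 ≠ 5, so there is no saddle point; optimal play is mixed.
Let Row play A with probability p. Expected payoff against Left: 4p + 5(1−p) = −p + 5; against Right: 7p + 3(1−p) = 4p + 3.
Setting these equal: −p + 5 = 4p + 3 ⇒ −5p = -2 ⇒ p = 2/5, and the value is (-1)·(2/5) + 5 = 23/5.
For Column: with q = P(Left), equating A's and B's payoffs gives −3q + 7 = 2q + 3 ⇒ q = 4/5.

23/5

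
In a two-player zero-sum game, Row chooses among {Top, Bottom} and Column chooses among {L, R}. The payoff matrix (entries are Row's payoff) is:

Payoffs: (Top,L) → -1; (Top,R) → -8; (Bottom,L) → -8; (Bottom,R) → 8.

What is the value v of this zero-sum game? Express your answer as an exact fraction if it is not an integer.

Row minima: Top → -8, Bottom → -8; maximin = -8.
Column maxima: L → -1, R → 8; minimax = -1.
-8 ≠ -1, so there is no saddle point; optimal play is mixed.
Let Row play Top with probability p. Expected payoff against L: (-1)p + (-8)(1−p) = 7p − 8; against R: (-8)p + 8(1−p) = −16p + 8.
Setting these equal: 7p − 8 = −16p + 8 ⇒ 23p = 16 ⇒ p = 16/23, and the value is (7)·(16/23) − 8 = -72/23.
For Column: with q = P(L), equating Top's and Bottom's payoffs gives 7q − 8 = −16q + 8 ⇒ q = 16/23.

-72/23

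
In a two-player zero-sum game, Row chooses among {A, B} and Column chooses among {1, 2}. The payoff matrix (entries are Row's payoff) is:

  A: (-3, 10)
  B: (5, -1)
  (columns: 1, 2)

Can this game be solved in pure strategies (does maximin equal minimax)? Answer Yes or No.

Row minima: A → -3, B → -1; maximin = -1.
Column maxima: 1 → 5, 2 → 10; minimax = 5.
-1 ≠ 5, so no pure-strategy equilibrium exists.

No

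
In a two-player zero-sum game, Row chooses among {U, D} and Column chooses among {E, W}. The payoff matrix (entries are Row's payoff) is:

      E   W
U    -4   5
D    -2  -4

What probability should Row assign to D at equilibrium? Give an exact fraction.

Row minima: U → -4, D → -4; maximin = -4.
Column maxima: E → -2, W → 5; minimax = -2.
-4 ≠ -2, so there is no saddle point; optimal play is mixed.
Let Row play U with probability p. Expected payoff against E: (-4)p + (-2)(1−p) = −2p − 2; against W: 5p + (-4)(1−p) = 9p − 4.
Setting these equal: −2p − 2 = 9p − 4 ⇒ −11p = -2 ⇒ p = 2/11, and the value is (-2)·(2/11) − 2 = -26/11.
For Column: with q = P(E), equating U's and D's payoffs gives −9q + 5 = 2q − 4 ⇒ q = 9/11.

9/11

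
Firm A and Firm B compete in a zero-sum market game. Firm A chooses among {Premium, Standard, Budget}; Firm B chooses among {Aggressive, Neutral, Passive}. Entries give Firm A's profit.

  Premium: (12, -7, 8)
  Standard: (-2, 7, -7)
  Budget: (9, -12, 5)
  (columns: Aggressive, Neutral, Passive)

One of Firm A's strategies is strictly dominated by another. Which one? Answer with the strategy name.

Premium gives a strictly higher payoff than Budget against every column: 12 > 9, -7 > -12, 8 > 5.
So Budget is strictly dominated and Firm A never plays it.

Budget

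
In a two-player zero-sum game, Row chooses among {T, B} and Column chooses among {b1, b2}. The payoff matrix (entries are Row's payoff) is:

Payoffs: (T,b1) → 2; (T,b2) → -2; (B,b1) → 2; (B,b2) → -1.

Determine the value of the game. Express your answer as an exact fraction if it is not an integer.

-1

Row minima: T → -2, B → -1; maximin = -1.
Column maxima: b1 → 2, b2 → -1; minimax = -1.
Since maximin = minimax = -1, there is a saddle point and the value is -1.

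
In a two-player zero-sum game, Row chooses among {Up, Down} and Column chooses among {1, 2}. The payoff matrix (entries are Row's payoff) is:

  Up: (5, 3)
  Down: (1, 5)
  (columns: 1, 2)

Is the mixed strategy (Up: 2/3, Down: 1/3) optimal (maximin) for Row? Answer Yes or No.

Against 1 this mix gives (2/3)·5 + (1/3)·1 = 11/3.
Against 2 this mix gives (2/3)·3 + (1/3)·5 = 11/3.
All of Column's active replies (1, 2) yield 11/3, and no column does worse for Row. The mix makes Column indifferent and guarantees 11/3, so it is optimal.

Yes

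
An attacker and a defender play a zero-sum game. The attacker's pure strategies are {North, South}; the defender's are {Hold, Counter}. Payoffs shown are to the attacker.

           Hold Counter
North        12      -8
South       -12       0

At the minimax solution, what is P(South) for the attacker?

Row minima: North → -8, South → -12; maximin = -8.
Column maxima: Hold → 12, Counter → 0; minimax = 0.
-8 ≠ 0, so there is no saddle point; optimal play is mixed.
Let the attacker play North with probability p. Expected payoff against Hold: 12p + (-12)(1−p) = 24p − 12; against Counter: (-8)p + 0(1−p) = −8p.
Setting these equal: 24p − 12 = −8p ⇒ 32p = 12 ⇒ p = 3/8, and the value is (24)·(3/8) − 12 = -3.
For the defender: with q = P(Hold), equating North's and South's payoffs gives 20q − 8 = −12q ⇒ q = 1/4.

5/8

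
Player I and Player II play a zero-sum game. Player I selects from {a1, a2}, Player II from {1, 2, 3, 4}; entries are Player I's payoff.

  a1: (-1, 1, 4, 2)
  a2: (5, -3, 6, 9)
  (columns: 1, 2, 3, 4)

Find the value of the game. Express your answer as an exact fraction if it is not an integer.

1/5

Row minima: a1 → -1, a2 → -3; maximin = -1.
Column maxima: 1 → 5, 2 → 1, 3 → 6, 4 → 9; minimax = 1.
-1 ≠ 1, so there is no saddle point; optimal play is mixed.
3 is strictly dominated by 1 (it gives Player I strictly more in every row), so Player II never plays it.
4 is strictly dominated by 1 (it gives Player I strictly more in every row), so Player II never plays it.
On the remaining 2×2 (a1, a2 vs 1, 2):
Let Player I play a1 with probability p. Expected payoff against 1: (-1)p + 5(1−p) = −6p + 5; against 2: 1p + (-3)(1−p) = 4p − 3.
Setting these equal: −6p + 5 = 4p − 3 ⇒ −10p = -8 ⇒ p = 4/5, and the value is (-6)·(4/5) + 5 = 1/5.
For Player II: with q = P(1), equating a1's and a2's payoffs gives −2q + 1 = 8q − 3 ⇒ q = 2/5.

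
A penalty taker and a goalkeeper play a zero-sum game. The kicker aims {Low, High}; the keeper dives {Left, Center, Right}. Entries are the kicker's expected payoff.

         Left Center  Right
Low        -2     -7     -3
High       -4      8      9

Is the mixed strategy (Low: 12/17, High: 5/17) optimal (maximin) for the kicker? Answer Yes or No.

Against Left this mix gives (12/17)·(-2) + (5/17)·(-4) = -44/17.
Against Center this mix gives (12/17)·(-7) + (5/17)·8 = -44/17.
Against Right this mix gives (12/17)·(-3) + (5/17)·9 = 9/17.
All of the keeper's active replies (Left, Center) yield -44/17, and no column does worse for the kicker. The mix makes the keeper indifferent and guarantees -44/17, so it is optimal.

Yes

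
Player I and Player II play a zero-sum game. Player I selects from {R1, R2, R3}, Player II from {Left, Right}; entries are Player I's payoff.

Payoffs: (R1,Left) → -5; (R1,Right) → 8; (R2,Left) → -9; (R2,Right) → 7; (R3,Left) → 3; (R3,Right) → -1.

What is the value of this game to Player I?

Row minima: R1 → -5, R2 → -9, R3 → -1; maximin = -1.
Column maxima: Left → 3, Right → 8; minimax = 3.
-1 ≠ 3, so there is no saddle point; optimal play is mixed.
R2 is strictly dominated by R1, so Player I never plays it.
On the remaining 2×2 (R1, R3 vs Left, Right):
Let Player I play R1 with probability p. Expected payoff against Left: (-5)p + 3(1−p) = −8p + 3; against Right: 8p + (-1)(1−p) = 9p − 1.
Setting these equal: −8p + 3 = 9p − 1 ⇒ −17p = -4 ⇒ p = 4/17, and the value is (-8)·(4/17) + 3 = 19/17.
For Player II: with q = P(Left), equating R1's and R3's payoffs gives −13q + 8 = 4q − 1 ⇒ q = 9/17.

19/17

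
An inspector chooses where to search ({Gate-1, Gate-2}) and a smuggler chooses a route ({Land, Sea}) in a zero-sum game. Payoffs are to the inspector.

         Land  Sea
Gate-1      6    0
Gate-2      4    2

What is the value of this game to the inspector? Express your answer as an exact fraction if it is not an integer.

2

Row minima: Gate-1 → 0, Gate-2 → 2; maximin = 2.
Column maxima: Land → 6, Sea → 2; minimax = 2.
Since maximin = minimax = 2, there is a saddle point and the value is 2.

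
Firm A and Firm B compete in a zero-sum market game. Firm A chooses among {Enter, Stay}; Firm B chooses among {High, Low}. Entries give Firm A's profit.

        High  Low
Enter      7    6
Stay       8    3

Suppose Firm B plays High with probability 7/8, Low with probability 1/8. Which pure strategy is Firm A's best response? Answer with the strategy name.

Expected payoff of Enter: (7/8)·7 + (1/8)·6 = 55/8.
Expected payoff of Stay: (7/8)·8 + (1/8)·3 = 59/8.
The largest is 59/8, so Firm A's best response is Stay.

Stay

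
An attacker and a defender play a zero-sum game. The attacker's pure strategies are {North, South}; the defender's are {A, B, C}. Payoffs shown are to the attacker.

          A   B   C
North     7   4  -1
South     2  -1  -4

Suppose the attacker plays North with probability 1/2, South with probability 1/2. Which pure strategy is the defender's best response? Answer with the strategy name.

C

If the defender plays A, the attacker's expected payoff is (1/2)·7 + (1/2)·2 = 9/2.
If the defender plays B, the attacker's expected payoff is (1/2)·4 + (1/2)·(-1) = 3/2.
If the defender plays C, the attacker's expected payoff is (1/2)·(-1) + (1/2)·(-4) = -5/2.
The defender minimizes the attacker's payoff; the smallest is -5/2, so the best response is C.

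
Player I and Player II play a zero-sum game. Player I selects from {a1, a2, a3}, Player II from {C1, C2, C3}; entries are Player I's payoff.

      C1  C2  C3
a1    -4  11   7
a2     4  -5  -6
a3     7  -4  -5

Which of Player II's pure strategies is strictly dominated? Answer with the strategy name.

C2

C3 holds Player I's payoff strictly below C2 in every row: 7 < 11, -6 < -5, -5 < -4.
So C2 is strictly dominated for Player II.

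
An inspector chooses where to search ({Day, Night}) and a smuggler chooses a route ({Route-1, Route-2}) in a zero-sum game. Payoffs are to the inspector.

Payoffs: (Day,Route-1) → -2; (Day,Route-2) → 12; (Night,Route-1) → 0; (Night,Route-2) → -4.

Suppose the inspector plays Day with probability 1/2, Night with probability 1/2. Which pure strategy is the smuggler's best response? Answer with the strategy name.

If the smuggler plays Route-1, the inspector's expected payoff is (1/2)·(-2) + (1/2)·0 = -1.
If the smuggler plays Route-2, the inspector's expected payoff is (1/2)·12 + (1/2)·(-4) = 4.
The smuggler minimizes the inspector's payoff; the smallest is -1, so the best response is Route-1.

Route-1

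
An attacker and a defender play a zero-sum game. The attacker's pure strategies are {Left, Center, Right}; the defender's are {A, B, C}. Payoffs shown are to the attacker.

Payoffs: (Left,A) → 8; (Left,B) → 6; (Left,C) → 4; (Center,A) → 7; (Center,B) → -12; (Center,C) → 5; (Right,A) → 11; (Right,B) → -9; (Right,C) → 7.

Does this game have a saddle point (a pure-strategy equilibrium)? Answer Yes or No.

No

Row minima: Left → 4, Center → -12, Right → -9; maximin = 4.
Column maxima: A → 11, B → 6, C → 7; minimax = 6.
4 ≠ 6, so no pure-strategy equilibrium exists.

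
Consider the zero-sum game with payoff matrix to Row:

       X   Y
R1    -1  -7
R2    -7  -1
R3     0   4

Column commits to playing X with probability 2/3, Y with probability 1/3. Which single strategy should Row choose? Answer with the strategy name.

R3

Expected payoff of R1: (2/3)·(-1) + (1/3)·(-7) = -3.
Expected payoff of R2: (2/3)·(-7) + (1/3)·(-1) = -5.
Expected payoff of R3: (2/3)·0 + (1/3)·4 = 4/3.
The largest is 4/3, so Row's best response is R3.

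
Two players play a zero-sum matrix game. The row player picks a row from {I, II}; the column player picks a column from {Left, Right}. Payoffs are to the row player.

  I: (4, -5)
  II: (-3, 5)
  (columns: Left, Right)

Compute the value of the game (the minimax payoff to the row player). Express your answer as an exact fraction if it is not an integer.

5/17

Row minima: I → -5, II → -3; maximin = -3.
Column maxima: Left → 4, Right → 5; minimax = 4.
-3 ≠ 4, so there is no saddle point; optimal play is mixed.
Let the row player play I with probability p. Expected payoff against Left: 4p + (-3)(1−p) = 7p − 3; against Right: (-5)p + 5(1−p) = −10p + 5.
Setting these equal: 7p − 3 = −10p + 5 ⇒ 17p = 8 ⇒ p = 8/17, and the value is (7)·(8/17) − 3 = 5/17.
For the column player: with q = P(Left), equating I's and II's payoffs gives 9q − 5 = −8q + 5 ⇒ q = 10/17.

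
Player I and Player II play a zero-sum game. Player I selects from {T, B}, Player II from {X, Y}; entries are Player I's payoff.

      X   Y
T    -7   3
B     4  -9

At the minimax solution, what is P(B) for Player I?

Row minima: T → -7, B → -9; maximin = -7.
Column maxima: X → 4, Y → 3; minimax = 3.
-7 ≠ 3, so there is no saddle point; optimal play is mixed.
Let Player I play T with probability p. Expected payoff against X: (-7)p + 4(1−p) = −11p + 4; against Y: 3p + (-9)(1−p) = 12p − 9.
Setting these equal: −11p + 4 = 12p − 9 ⇒ −23p = -13 ⇒ p = 13/23, and the value is (-11)·(13/23) + 4 = -51/23.
For Player II: with q = P(X), equating T's and B's payoffs gives −10q + 3 = 13q − 9 ⇒ q = 12/23.

10/23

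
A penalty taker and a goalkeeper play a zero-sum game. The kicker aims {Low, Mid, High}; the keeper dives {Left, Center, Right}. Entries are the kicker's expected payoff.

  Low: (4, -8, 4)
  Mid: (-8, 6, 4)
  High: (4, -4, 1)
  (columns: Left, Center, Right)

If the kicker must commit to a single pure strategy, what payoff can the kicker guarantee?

-4

Row minima: Low → -8, Mid → -8, High → -4.
The best of these is -4.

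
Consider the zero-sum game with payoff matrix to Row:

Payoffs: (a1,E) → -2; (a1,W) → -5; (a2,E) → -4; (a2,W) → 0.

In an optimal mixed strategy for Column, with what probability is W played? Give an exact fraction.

2/7

Row minima: a1 → -5, a2 → -4; maximin = -4.
Column maxima: E → -2, W → 0; minimax = -2.
-4 ≠ -2, so there is no saddle point; optimal play is mixed.
Let Row play a1 with probability p. Expected payoff against E: (-2)p + (-4)(1−p) = 2p − 4; against W: (-5)p + 0(1−p) = −5p.
Setting these equal: 2p − 4 = −5p ⇒ 7p = 4 ⇒ p = 4/7, and the value is (2)·(4/7) − 4 = -20/7.
For Column: with q = P(E), equating a1's and a2's payoffs gives 3q − 5 = −4q ⇒ q = 5/7.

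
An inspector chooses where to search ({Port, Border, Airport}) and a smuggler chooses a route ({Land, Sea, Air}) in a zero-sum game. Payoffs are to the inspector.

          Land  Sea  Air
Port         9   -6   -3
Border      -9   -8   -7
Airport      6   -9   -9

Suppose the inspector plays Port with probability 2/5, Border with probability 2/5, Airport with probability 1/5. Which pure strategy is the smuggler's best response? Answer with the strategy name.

Sea

If the smuggler plays Land, the inspector's expected payoff is (2/5)·9 + (2/5)·(-9) + (1/5)·6 = 6/5.
If the smuggler plays Sea, the inspector's expected payoff is (2/5)·(-6) + (2/5)·(-8) + (1/5)·(-9) = -37/5.
If the smuggler plays Air, the inspector's expected payoff is (2/5)·(-3) + (2/5)·(-7) + (1/5)·(-9) = -29/5.
The smuggler minimizes the inspector's payoff; the smallest is -37/5, so the best response is Sea.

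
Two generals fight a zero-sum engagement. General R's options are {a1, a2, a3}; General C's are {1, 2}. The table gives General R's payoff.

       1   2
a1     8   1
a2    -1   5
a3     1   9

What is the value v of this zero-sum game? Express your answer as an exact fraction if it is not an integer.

71/15

Row minima: a1 → 1, a2 → -1, a3 → 1; maximin = 1.
Column maxima: 1 → 8, 2 → 9; minimax = 8.
1 ≠ 8, so there is no saddle point; optimal play is mixed.
a2 is strictly dominated by a3, so General R never plays it.
On the remaining 2×2 (a1, a3 vs 1, 2):
Let General R play a1 with probability p. Expected payoff against 1: 8p + 1(1−p) = 7p + 1; against 2: 1p + 9(1−p) = −8p + 9.
Setting these equal: 7p + 1 = −8p + 9 ⇒ 15p = 8 ⇒ p = 8/15, and the value is (7)·(8/15) + 1 = 71/15.
For General C: with q = P(1), equating a1's and a3's payoffs gives 7q + 1 = −8q + 9 ⇒ q = 8/15.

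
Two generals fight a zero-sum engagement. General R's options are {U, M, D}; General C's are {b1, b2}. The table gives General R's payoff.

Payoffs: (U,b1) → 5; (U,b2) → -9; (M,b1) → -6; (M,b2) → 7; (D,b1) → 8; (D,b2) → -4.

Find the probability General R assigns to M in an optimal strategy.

Row minima: U → -9, M → -6, D → -4; maximin = -4.
Column maxima: b1 → 8, b2 → 7; minimax = 7.
-4 ≠ 7, so there is no saddle point; optimal play is mixed.
U is strictly dominated by D, so General R never plays it.
On the remaining 2×2 (M, D vs b1, b2):
Let General R play M with probability p. Expected payoff against b1: (-6)p + 8(1−p) = −14p + 8; against b2: 7p + (-4)(1−p) = 11p − 4.
Setting these equal: −14p + 8 = 11p − 4 ⇒ −25p = -12 ⇒ p = 12/25, and the value is (-14)·(12/25) + 8 = 32/25.
For General C: with q = P(b1), equating M's and D's payoffs gives −13q + 7 = 12q − 4 ⇒ q = 11/25.

12/25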